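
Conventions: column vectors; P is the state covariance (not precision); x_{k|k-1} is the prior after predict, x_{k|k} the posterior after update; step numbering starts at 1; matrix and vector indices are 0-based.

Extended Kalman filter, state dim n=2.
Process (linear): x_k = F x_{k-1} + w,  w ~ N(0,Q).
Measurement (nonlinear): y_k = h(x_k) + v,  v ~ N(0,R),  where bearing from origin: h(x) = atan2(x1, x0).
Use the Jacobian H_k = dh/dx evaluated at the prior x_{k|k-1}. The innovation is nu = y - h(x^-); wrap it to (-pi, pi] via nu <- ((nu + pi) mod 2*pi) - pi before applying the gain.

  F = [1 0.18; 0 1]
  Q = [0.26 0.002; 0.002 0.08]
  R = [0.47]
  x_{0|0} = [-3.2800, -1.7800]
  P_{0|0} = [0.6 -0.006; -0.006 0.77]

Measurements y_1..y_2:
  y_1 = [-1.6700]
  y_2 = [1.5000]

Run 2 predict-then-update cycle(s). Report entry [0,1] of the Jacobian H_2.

H_jac[0,1] = -0.1992

step 1: x^-=[-3.6004, -1.7800]  P^-=[0.8828 0.1346; 0.1346 0.8500]  H_jac=[0.1103 -0.2232]  S=[0.5165]  K=[0.1304; -0.3386]  nu=[1.0124]  x^+=[-3.4683, -2.1228]  P^+=[0.8740 0.1574; 0.1574 0.7908]
step 2: x^-=[-3.8504, -2.1228]  P^-=[1.2163 0.3018; 0.3018 0.8708]  H_jac=[0.1098 -0.1992]  S=[0.5060]  K=[0.1452; -0.2773]  nu=[-2.1454]  x^+=[-4.1619, -1.5279]  P^+=[1.2056 0.3221; 0.3221 0.8319]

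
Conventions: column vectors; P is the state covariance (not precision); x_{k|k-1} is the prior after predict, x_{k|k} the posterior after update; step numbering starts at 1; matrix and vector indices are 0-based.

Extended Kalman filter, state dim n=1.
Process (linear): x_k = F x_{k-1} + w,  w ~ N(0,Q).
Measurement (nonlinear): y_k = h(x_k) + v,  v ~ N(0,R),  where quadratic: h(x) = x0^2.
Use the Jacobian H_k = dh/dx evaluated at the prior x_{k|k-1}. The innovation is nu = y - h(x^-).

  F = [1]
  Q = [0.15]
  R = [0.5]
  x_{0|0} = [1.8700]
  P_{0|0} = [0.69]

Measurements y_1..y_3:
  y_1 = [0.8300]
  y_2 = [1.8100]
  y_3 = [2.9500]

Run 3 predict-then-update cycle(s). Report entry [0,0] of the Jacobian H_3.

H_jac[0,0] = 2.6015

step 1: x^-=[1.8700]  P^-=[0.8400]  H_jac=[3.7400]  S=[12.2496]  K=[0.2565]  nu=[-2.6669]  x^+=[1.1860]  P^+=[0.0343]
step 2: x^-=[1.1860]  P^-=[0.1843]  H_jac=[2.3721]  S=[1.5369]  K=[0.2844]  nu=[0.4033]  x^+=[1.3007]  P^+=[0.0600]
step 3: x^-=[1.3007]  P^-=[0.2100]  H_jac=[2.6015]  S=[1.9209]  K=[0.2843]  nu=[1.2581]  x^+=[1.6585]  P^+=[0.0546]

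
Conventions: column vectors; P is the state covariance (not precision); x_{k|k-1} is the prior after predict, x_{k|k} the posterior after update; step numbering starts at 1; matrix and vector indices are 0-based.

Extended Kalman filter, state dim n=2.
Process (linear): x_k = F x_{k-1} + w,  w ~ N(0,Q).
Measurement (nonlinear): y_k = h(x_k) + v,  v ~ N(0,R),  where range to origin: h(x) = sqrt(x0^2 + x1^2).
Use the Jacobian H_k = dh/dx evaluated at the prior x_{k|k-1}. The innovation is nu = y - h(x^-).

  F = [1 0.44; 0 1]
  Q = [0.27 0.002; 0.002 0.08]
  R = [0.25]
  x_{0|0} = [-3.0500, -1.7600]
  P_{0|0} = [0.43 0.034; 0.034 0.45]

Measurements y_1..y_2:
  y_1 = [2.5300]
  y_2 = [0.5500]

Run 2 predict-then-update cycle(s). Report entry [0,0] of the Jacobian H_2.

step 1: x^-=[-3.8244, -1.7600]  P^-=[0.8170 0.2340; 0.2340 0.5300]  H_jac=[-0.9084 -0.4181]  S=[1.1946]  K=[-0.7032; -0.3634]  nu=[-1.6799]  x^+=[-2.6431, -1.1495]  P^+=[0.2263 -0.0713; -0.0713 0.3722]
step 2: x^-=[-3.1488, -1.1495]  P^-=[0.5057 0.0945; 0.0945 0.4522]  H_jac=[-0.9394 -0.3429]  S=[0.8103]  K=[-0.6262; -0.3009]  nu=[-2.8021]  x^+=[-1.3941, -0.3062]  P^+=[0.1879 -0.0582; -0.0582 0.3788]

H_jac[0,0] = -0.9394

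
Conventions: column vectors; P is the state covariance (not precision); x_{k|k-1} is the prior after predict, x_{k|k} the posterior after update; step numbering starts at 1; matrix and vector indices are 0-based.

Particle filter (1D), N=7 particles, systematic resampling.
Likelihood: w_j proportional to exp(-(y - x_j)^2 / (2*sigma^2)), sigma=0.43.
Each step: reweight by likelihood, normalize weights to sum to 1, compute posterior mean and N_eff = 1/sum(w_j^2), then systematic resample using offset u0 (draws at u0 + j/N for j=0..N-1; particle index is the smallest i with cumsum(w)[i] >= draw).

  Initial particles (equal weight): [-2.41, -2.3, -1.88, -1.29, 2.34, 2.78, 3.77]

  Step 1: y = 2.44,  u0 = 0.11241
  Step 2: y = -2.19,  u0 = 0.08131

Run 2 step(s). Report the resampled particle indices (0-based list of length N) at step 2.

resampled_idx = [0, 0, 1, 2, 2, 3, 3]

step 1: w=[0.0000, 0.0000, 0.0000, 0.0000, 0.5681, 0.4270, 0.0049]  mean=2.5349  Neff=1.9798  idx=[4, 4, 4, 4, 5, 5, 5]
step 2: w=[0.2500, 0.2500, 0.2500, 0.2500, 0.0000, 0.0000, 0.0000]  mean=2.3400  Neff=4.0001  idx=[0, 0, 1, 2, 2, 3, 3]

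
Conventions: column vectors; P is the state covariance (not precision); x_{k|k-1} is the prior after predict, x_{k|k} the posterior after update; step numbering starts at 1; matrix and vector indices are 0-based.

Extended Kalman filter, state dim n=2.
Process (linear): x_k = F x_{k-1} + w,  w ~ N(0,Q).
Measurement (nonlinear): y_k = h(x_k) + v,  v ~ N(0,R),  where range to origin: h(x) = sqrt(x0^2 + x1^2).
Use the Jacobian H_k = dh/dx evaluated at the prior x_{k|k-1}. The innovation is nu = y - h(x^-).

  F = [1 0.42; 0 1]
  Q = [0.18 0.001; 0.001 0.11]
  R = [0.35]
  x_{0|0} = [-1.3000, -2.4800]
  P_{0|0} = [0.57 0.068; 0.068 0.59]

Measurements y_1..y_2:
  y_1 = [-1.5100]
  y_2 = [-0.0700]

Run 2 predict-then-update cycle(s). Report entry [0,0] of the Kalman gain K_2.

step 1: x^-=[-2.3416, -2.4800]  P^-=[0.9112 0.3168; 0.3168 0.7000]  H_jac=[-0.6865 -0.7271]  S=[1.4658]  K=[-0.5839; -0.4956]  nu=[-4.9208]  x^+=[0.5317, -0.0412]  P^+=[0.4114 -0.1074; -0.1074 0.3400]
step 2: x^-=[0.5144, -0.0412]  P^-=[0.5612 0.0364; 0.0364 0.4500]  H_jac=[0.9968 -0.0799]  S=[0.9047]  K=[0.6151; 0.0004]  nu=[-0.5860]  x^+=[0.1539, -0.0414]  P^+=[0.2189 0.0362; 0.0362 0.4500]

K[0,0] = 0.6151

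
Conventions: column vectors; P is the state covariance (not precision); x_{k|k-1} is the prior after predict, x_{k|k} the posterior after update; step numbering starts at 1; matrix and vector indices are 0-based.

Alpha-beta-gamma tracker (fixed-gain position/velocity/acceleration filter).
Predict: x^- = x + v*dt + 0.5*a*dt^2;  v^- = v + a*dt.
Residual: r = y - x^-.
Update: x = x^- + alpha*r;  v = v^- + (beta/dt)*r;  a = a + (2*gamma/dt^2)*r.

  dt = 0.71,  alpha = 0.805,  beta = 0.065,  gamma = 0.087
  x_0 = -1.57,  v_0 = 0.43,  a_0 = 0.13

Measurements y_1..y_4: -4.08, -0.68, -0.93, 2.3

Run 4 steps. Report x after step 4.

x_post = 1.6766

step 1: x_pred=-1.2319  r=-2.8481  x^+=-3.5246  v^+=0.2616  a^+=-0.8531
step 2: x_pred=-3.5539  r=2.8739  x^+=-1.2404  v^+=-0.0810  a^+=0.1389
step 3: x_pred=-1.2629  r=0.3329  x^+=-0.9949  v^+=0.0481  a^+=0.2538
step 4: x_pred=-0.8968  r=3.1968  x^+=1.6766  v^+=0.5210  a^+=1.3573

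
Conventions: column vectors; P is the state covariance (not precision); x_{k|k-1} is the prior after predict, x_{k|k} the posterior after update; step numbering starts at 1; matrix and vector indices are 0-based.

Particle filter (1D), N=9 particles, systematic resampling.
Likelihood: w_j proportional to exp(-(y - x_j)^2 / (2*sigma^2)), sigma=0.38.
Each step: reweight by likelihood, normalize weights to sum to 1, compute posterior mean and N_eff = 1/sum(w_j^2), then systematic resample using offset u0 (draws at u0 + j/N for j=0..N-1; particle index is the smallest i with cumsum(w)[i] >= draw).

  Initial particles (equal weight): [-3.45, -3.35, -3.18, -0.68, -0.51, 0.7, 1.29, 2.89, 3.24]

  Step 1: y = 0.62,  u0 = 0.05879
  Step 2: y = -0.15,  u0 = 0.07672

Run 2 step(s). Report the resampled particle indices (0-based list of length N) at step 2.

step 1: w=[0.0000, 0.0000, 0.0000, 0.0024, 0.0100, 0.8122, 0.1755, 0.0000, 0.0000]  mean=0.7882  Neff=1.4482  idx=[5, 5, 5, 5, 5, 5, 5, 6, 6]
step 2: w=[0.1425, 0.1425, 0.1425, 0.1425, 0.1425, 0.1425, 0.1425, 0.0013, 0.0013]  mean=0.7016  Neff=7.0371  idx=[0, 1, 2, 2, 3, 4, 5, 5, 6]

resampled_idx = [0, 1, 2, 2, 3, 4, 5, 5, 6]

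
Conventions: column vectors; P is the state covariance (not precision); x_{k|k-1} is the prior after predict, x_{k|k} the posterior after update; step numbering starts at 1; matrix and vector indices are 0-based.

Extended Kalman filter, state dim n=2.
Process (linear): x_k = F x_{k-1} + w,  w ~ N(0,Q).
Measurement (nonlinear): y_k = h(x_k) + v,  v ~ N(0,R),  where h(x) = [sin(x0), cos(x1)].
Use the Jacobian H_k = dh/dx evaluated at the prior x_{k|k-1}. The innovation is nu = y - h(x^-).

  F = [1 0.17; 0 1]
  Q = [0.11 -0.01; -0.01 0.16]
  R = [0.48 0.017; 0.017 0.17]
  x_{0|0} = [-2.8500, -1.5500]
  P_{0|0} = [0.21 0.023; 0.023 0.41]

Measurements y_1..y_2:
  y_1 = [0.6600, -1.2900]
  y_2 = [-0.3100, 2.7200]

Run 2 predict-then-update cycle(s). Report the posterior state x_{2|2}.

step 1: x^-=[-3.1135, -1.5500]  P^-=[0.3397 0.0827; 0.0827 0.5700]  H_jac=[-0.9996 0.0000; 0.0000 0.9998]  S=[0.8194 -0.0656; -0.0656 0.7398]  K=[-0.4083 0.0755; -0.0394 0.7669]  nu=[0.6881, -1.3108]  x^+=[-3.4935, -2.5823]  P^+=[0.1948 0.0059; 0.0059 0.1297]
step 2: x^-=[-3.9325, -2.5823]  P^-=[0.3105 0.0180; 0.0180 0.2897]  H_jac=[-0.7032 0.0000; 0.0000 0.5306]  S=[0.6336 0.0103; 0.0103 0.2516]  K=[-0.3455 0.0520; -0.0299 0.6123]  nu=[-1.0210, 3.5677]  x^+=[-3.3941, -0.3674]  P^+=[0.2346 0.0056; 0.0056 0.1952]

x_post = [-3.3941, -0.3674]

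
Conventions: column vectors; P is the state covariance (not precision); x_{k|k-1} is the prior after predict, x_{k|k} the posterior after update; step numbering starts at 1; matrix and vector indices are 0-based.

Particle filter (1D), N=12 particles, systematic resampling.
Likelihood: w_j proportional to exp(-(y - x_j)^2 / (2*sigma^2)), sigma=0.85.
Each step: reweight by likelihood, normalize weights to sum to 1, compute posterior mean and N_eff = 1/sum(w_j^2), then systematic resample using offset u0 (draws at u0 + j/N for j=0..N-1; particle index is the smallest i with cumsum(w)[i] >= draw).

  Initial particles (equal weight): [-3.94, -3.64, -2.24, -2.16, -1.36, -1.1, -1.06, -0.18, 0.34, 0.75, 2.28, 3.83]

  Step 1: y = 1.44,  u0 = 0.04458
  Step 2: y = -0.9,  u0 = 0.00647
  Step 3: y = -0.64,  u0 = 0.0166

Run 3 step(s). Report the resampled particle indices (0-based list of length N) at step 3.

step 1: w=[0.0000, 0.0000, 0.0000, 0.0001, 0.0022, 0.0058, 0.0067, 0.0823, 0.2189, 0.3638, 0.3104, 0.0097]  mean=1.0607  Neff=3.5260  idx=[7, 8, 8, 8, 9, 9, 9, 9, 10, 10, 10, 10]
step 2: w=[0.2979, 0.1471, 0.1471, 0.1471, 0.0648, 0.0648, 0.0648, 0.0648, 0.0004, 0.0004, 0.0004, 0.0004]  mean=0.2944  Neff=5.8666  idx=[0, 0, 0, 0, 1, 1, 2, 2, 3, 4, 5, 6]
step 3: w=[0.1267, 0.1267, 0.1267, 0.1267, 0.0755, 0.0755, 0.0755, 0.0755, 0.0755, 0.0385, 0.0385, 0.0385]  mean=0.1238  Neff=10.2881  idx=[0, 0, 1, 2, 2, 3, 4, 5, 6, 7, 8, 10]

resampled_idx = [0, 0, 1, 2, 2, 3, 4, 5, 6, 7, 8, 10]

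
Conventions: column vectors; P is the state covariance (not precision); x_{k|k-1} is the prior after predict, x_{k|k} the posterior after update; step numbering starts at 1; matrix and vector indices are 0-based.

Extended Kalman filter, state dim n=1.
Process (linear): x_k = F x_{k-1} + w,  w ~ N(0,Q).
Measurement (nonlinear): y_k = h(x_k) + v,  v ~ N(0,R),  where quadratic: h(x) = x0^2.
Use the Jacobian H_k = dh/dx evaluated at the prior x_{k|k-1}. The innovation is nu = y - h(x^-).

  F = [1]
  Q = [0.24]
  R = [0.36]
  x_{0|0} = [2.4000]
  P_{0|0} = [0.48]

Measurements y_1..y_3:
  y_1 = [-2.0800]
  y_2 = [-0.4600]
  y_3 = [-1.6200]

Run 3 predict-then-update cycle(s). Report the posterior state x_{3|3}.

step 1: x^-=[2.4000]  P^-=[0.7200]  H_jac=[4.8000]  S=[16.9488]  K=[0.2039]  nu=[-7.8400]  x^+=[0.8014]  P^+=[0.0153]
step 2: x^-=[0.8014]  P^-=[0.2553]  H_jac=[1.6027]  S=[1.0158]  K=[0.4028]  nu=[-1.1022]  x^+=[0.3574]  P^+=[0.0905]
step 3: x^-=[0.3574]  P^-=[0.3305]  H_jac=[0.7148]  S=[0.5288]  K=[0.4467]  nu=[-1.7477]  x^+=[-0.4233]  P^+=[0.2250]

x_post = [-0.4233]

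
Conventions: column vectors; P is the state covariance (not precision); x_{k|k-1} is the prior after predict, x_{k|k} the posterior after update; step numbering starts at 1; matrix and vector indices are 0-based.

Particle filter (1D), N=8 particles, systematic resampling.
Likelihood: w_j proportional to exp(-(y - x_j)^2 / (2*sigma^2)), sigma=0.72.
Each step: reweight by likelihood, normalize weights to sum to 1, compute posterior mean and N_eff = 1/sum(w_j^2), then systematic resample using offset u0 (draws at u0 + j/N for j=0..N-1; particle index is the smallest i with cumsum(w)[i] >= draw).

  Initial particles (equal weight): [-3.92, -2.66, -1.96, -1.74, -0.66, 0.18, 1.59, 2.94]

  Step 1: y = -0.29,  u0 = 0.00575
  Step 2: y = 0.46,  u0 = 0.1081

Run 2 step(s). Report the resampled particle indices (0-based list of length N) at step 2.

resampled_idx = [2, 4, 5, 5, 6, 6, 7, 7]

step 1: w=[0.0000, 0.0023, 0.0353, 0.0685, 0.4561, 0.4206, 0.0172, 0.0000]  mean=-0.3924  Neff=2.5568  idx=[2, 4, 4, 4, 4, 5, 5, 5]
step 2: w=[0.0009, 0.0750, 0.0750, 0.0750, 0.0750, 0.2331, 0.2331, 0.2331]  mean=-0.0738  Neff=5.3921  idx=[2, 4, 5, 5, 6, 6, 7, 7]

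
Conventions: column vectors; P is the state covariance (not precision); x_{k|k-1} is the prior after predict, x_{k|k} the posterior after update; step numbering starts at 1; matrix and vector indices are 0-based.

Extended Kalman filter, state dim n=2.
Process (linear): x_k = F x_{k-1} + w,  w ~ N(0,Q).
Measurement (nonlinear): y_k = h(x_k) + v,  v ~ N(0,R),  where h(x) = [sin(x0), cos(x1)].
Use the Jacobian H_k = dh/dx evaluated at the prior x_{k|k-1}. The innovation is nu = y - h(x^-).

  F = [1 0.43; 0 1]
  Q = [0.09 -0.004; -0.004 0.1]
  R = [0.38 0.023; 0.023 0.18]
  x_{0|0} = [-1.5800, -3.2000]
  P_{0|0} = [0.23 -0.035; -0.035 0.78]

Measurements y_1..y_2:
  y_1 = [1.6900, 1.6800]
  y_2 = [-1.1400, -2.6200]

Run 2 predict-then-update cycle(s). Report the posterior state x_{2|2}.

step 1: x^-=[-2.9560, -3.2000]  P^-=[0.4341 0.2964; 0.2964 0.8800]  H_jac=[-0.9828 0.0000; 0.0000 -0.0584]  S=[0.7993 0.0400; 0.0400 0.1830]  K=[-0.5349 0.0224; -0.3543 -0.2033]  nu=[1.8745, 2.6783]  x^+=[-3.8987, -4.4085]  P^+=[0.2063 0.1417; 0.1417 0.7664]
step 2: x^-=[-5.7944, -4.4085]  P^-=[0.5599 0.4673; 0.4673 0.8664]  H_jac=[0.8829 0.0000; 0.0000 -0.9542]  S=[0.8164 -0.3706; -0.3706 0.9688]  K=[0.4799 -0.2766; 0.1427 -0.7987]  nu=[-1.6096, -2.3207]  x^+=[-5.9248, -2.7846]  P^+=[0.1993 0.0406; 0.0406 0.1472]

x_post = [-5.9248, -2.7846]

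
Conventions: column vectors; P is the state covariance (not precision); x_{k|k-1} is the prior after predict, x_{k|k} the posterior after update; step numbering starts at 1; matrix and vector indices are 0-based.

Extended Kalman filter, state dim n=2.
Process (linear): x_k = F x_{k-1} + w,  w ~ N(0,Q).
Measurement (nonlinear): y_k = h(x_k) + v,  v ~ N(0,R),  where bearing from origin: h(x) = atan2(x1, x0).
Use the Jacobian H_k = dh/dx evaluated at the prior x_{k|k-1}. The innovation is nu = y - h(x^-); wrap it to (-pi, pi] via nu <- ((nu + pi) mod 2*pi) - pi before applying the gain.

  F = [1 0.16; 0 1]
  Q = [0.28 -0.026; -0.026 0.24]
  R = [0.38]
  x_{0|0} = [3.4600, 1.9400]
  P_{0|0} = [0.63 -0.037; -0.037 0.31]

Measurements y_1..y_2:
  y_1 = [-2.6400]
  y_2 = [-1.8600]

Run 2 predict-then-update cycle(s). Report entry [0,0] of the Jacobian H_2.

H_jac[0,0] = -0.0459

step 1: x^-=[3.7704, 1.9400]  P^-=[0.9061 -0.0134; -0.0134 0.5500]  H_jac=[-0.1079 0.2097]  S=[0.4153]  K=[-0.2422; 0.2812]  nu=[-3.1152]  x^+=[4.5248, 1.0641]  P^+=[0.8817 0.0149; 0.0149 0.5172]
step 2: x^-=[4.6950, 1.0641]  P^-=[1.1797 0.0716; 0.0716 0.7572]  H_jac=[-0.0459 0.2026]  S=[0.4122]  K=[-0.0962; 0.3641]  nu=[-2.0829]  x^+=[4.8954, 0.3057]  P^+=[1.1759 0.0861; 0.0861 0.7025]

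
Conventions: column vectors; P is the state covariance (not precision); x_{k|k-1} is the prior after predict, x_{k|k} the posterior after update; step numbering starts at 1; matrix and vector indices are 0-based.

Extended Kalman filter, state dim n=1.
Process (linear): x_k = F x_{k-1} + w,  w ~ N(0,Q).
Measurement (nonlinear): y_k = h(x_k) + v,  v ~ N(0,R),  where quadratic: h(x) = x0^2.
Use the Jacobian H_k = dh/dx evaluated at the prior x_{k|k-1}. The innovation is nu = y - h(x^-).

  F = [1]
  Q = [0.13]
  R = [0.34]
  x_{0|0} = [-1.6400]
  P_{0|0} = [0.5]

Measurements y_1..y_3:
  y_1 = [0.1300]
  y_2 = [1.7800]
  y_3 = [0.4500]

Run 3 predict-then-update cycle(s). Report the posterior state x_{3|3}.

x_post = [-0.8930]

step 1: x^-=[-1.6400]  P^-=[0.6300]  H_jac=[-3.2800]  S=[7.1178]  K=[-0.2903]  nu=[-2.5596]  x^+=[-0.8969]  P^+=[0.0301]
step 2: x^-=[-0.8969]  P^-=[0.1601]  H_jac=[-1.7938]  S=[0.8551]  K=[-0.3358]  nu=[0.9756]  x^+=[-1.2245]  P^+=[0.0637]
step 3: x^-=[-1.2245]  P^-=[0.1937]  H_jac=[-2.4490]  S=[1.5015]  K=[-0.3159]  nu=[-1.0495]  x^+=[-0.8930]  P^+=[0.0439]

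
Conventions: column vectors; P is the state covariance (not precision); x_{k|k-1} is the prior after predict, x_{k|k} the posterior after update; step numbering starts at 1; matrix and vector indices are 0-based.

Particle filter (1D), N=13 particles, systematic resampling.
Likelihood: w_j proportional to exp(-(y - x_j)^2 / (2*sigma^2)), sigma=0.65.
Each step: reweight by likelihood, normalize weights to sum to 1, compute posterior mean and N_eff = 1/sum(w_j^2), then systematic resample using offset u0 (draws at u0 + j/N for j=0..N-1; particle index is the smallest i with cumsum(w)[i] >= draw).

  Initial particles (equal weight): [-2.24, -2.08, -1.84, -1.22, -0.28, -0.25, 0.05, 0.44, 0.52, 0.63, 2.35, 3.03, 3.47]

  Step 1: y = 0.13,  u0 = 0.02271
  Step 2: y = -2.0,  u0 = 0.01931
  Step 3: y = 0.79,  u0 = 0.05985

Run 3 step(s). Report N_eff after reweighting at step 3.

step 1: w=[0.0002, 0.0006, 0.0019, 0.0220, 0.1558, 0.1603, 0.1887, 0.1697, 0.1588, 0.1414, 0.0006, 0.0000, 0.0000]  mean=0.1413  Neff=6.2474  idx=[3, 4, 4, 5, 5, 6, 6, 7, 7, 8, 8, 9, 9]
step 2: w=[0.7881, 0.0488, 0.0488, 0.0432, 0.0432, 0.0112, 0.0112, 0.0014, 0.0014, 0.0009, 0.0009, 0.0005, 0.0005]  mean=-1.0065  Neff=1.5878  idx=[0, 0, 0, 0, 0, 0, 0, 0, 0, 0, 1, 2, 4]
step 3: w=[0.0096, 0.0096, 0.0096, 0.0096, 0.0096, 0.0096, 0.0096, 0.0096, 0.0096, 0.0096, 0.2939, 0.2939, 0.3167]  mean=-0.3603  Neff=3.6503  idx=[6, 10, 10, 10, 10, 11, 11, 11, 11, 12, 12, 12, 12]

N_eff = 3.6503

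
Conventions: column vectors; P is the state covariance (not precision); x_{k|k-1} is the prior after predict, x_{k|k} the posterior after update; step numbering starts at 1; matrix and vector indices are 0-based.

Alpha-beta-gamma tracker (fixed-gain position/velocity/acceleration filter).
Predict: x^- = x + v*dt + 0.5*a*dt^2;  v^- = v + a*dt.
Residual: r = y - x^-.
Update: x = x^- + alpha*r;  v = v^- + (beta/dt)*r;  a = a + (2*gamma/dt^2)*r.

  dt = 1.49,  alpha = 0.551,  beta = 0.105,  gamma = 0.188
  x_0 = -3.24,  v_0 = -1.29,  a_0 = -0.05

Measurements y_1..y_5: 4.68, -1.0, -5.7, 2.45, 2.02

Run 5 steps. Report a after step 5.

a_post = -0.9292

step 1: x_pred=-5.2176  r=9.8976  x^+=0.2360  v^+=-0.6670  a^+=1.6263
step 2: x_pred=1.0474  r=-2.0474  x^+=-0.0807  v^+=1.6119  a^+=1.2795
step 3: x_pred=3.7413  r=-9.4413  x^+=-1.4609  v^+=2.8530  a^+=-0.3195
step 4: x_pred=2.4355  r=0.0145  x^+=2.4435  v^+=2.3781  a^+=-0.3170
step 5: x_pred=5.6349  r=-3.6149  x^+=3.6431  v^+=1.6510  a^+=-0.9292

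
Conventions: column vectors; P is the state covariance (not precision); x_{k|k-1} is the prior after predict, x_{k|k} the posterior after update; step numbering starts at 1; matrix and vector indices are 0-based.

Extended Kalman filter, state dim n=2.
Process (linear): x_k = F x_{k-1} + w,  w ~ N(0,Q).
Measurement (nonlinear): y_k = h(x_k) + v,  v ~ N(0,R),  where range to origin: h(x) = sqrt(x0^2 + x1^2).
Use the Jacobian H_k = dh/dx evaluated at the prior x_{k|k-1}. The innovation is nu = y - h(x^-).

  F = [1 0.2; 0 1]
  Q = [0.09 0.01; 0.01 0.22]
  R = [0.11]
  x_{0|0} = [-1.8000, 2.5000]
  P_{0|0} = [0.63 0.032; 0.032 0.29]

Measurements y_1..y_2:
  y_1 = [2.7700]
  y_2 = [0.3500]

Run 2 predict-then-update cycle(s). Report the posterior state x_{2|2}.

step 1: x^-=[-1.3000, 2.5000]  P^-=[0.7444 0.1000; 0.1000 0.5100]  H_jac=[-0.4614 0.8872]  S=[0.5880]  K=[-0.4332; 0.6910]  nu=[-0.0478]  x^+=[-1.2793, 2.4670]  P^+=[0.6341 0.2760; 0.2760 0.2292]
step 2: x^-=[-0.7859, 2.4670]  P^-=[0.8436 0.3319; 0.3319 0.4492]  H_jac=[-0.3035 0.9528]  S=[0.4036]  K=[0.1490; 0.8109]  nu=[-2.2391]  x^+=[-1.1194, 0.6512]  P^+=[0.8347 0.2831; 0.2831 0.1838]

x_post = [-1.1194, 0.6512]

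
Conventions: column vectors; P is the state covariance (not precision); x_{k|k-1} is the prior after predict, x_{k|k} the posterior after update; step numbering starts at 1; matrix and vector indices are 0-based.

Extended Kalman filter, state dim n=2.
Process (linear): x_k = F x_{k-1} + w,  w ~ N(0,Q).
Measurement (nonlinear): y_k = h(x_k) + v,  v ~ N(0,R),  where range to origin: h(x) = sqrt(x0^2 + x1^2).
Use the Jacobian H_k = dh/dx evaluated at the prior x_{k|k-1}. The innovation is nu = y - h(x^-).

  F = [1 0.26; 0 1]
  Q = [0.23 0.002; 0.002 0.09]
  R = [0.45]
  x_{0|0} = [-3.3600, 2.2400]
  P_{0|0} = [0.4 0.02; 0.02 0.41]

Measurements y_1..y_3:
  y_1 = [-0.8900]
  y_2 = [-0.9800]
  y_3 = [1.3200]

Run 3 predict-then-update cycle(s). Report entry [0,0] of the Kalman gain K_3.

K[0,0] = -0.7443

step 1: x^-=[-2.7776, 2.2400]  P^-=[0.6681 0.1286; 0.1286 0.5000]  H_jac=[-0.7784 0.6278]  S=[0.9262]  K=[-0.4744; 0.2308]  nu=[-4.4583]  x^+=[-0.6628, 1.2110]  P^+=[0.4597 0.2300; 0.2300 0.4507]
step 2: x^-=[-0.3479, 1.2110]  P^-=[0.8398 0.3492; 0.3492 0.5407]  H_jac=[-0.2761 0.9611]  S=[0.8281]  K=[0.1252; 0.5111]  nu=[-2.2400]  x^+=[-0.6284, 0.0662]  P^+=[0.8268 0.2962; 0.2962 0.3244]
step 3: x^-=[-0.6112, 0.0662]  P^-=[1.2327 0.3825; 0.3825 0.4144]  H_jac=[-0.9942 0.1077]  S=[1.5913]  K=[-0.7443; -0.2109]  nu=[0.7052]  x^+=[-1.1361, -0.0825]  P^+=[0.3513 0.1327; 0.1327 0.3436]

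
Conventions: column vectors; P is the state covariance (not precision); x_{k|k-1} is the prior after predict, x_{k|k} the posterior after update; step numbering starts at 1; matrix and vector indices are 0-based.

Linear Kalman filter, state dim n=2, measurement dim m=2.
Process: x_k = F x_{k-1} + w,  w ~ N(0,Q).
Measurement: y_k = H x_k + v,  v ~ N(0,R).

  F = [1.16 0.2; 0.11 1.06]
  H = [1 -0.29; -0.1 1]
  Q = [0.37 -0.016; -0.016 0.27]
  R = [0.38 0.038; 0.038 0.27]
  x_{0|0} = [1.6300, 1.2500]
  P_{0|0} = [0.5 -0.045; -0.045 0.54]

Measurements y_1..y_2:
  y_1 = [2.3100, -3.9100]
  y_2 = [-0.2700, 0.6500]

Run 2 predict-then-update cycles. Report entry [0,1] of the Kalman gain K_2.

K[0,1] = 0.1413

step 1: x^-=[2.1408, 1.5043]  P^-=[1.0435 0.1060; 0.1060 0.8723]  S=[1.4354 -0.2103; -0.2103 1.1315]  K=[0.7255 0.1363; 0.0094 0.7633]  nu=[0.6054, -5.2002]  x^+=[1.8715, -2.4592]  P^+=[0.3085 0.0952; 0.0952 0.2160]
step 2: x^-=[1.6791, -2.4009]  P^-=[0.8379 0.1883; 0.1883 0.5386]  S=[1.1540 -0.0082; -0.0082 0.7793]  K=[0.6798 0.1413; 0.0326 0.6673]  nu=[-2.6454, 3.2188]  x^+=[0.3356, -0.3392]  P^+=[0.2907 0.0930; 0.0930 0.1907]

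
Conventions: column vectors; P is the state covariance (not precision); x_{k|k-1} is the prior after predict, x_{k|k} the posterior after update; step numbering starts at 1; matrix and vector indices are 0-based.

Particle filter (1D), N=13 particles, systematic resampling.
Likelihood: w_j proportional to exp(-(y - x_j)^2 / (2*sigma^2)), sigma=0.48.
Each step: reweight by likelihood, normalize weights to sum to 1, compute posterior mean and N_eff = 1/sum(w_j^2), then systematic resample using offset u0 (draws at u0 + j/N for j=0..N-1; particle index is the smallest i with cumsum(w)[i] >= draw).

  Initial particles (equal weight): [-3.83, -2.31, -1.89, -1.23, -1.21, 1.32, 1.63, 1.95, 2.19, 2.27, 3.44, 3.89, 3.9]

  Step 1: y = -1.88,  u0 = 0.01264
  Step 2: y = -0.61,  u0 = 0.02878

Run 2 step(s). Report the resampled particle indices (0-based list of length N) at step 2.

step 1: w=[0.0001, 0.2736, 0.4086, 0.1634, 0.1543, 0.0000, 0.0000, 0.0000, 0.0000, 0.0000, 0.0000, 0.0000, 0.0000]  mean=-1.7924  Neff=3.4208  idx=[1, 1, 1, 1, 2, 2, 2, 2, 2, 3, 3, 4, 4]
step 2: w=[0.0010, 0.0010, 0.0010, 0.0010, 0.0148, 0.0148, 0.0148, 0.0148, 0.0148, 0.2245, 0.2245, 0.2367, 0.2367]  mean=-1.2735  Neff=4.6754  idx=[5, 9, 9, 9, 10, 10, 10, 11, 11, 11, 12, 12, 12]

resampled_idx = [5, 9, 9, 9, 10, 10, 10, 11, 11, 11, 12, 12, 12]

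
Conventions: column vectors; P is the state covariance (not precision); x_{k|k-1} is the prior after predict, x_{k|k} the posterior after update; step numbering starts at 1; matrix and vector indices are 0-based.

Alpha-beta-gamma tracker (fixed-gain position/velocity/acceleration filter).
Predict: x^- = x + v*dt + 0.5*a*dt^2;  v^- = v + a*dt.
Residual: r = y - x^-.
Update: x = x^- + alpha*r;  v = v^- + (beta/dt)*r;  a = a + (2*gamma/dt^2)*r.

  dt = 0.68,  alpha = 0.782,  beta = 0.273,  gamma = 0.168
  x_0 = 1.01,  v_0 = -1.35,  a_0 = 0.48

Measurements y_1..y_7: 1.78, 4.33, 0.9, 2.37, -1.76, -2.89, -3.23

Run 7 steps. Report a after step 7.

step 1: x_pred=0.2030  r=1.5770  x^+=1.4362  v^+=-0.3905  a^+=1.6259
step 2: x_pred=1.5466  r=2.7834  x^+=3.7232  v^+=1.8326  a^+=3.6485
step 3: x_pred=5.8129  r=-4.9129  x^+=1.9710  v^+=2.3412  a^+=0.0785
step 4: x_pred=3.5812  r=-1.2112  x^+=2.6340  v^+=1.9083  a^+=-0.8016
step 5: x_pred=3.7464  r=-5.5064  x^+=-0.5596  v^+=-0.8474  a^+=-4.8027
step 6: x_pred=-2.2462  r=-0.6438  x^+=-2.7497  v^+=-4.3717  a^+=-5.2705
step 7: x_pred=-6.9410  r=3.7110  x^+=-4.0390  v^+=-6.4658  a^+=-2.5740

a_post = -2.5740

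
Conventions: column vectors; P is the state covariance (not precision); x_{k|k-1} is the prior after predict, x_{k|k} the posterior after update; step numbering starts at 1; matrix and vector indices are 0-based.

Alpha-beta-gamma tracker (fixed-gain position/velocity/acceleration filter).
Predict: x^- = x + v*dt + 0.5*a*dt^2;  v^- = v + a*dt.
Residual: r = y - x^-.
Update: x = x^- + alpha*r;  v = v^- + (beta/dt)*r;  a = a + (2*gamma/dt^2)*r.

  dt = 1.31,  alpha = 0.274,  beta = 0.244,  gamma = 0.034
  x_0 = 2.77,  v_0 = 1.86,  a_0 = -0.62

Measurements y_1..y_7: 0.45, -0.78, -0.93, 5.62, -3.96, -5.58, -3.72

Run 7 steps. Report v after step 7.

step 1: x_pred=4.6746  r=-4.2246  x^+=3.5171  v^+=0.2609  a^+=-0.7874
step 2: x_pred=3.1833  r=-3.9633  x^+=2.0973  v^+=-1.5088  a^+=-0.9444
step 3: x_pred=-0.6895  r=-0.2405  x^+=-0.7554  v^+=-2.7908  a^+=-0.9540
step 4: x_pred=-5.2299  r=10.8499  x^+=-2.2570  v^+=-2.0196  a^+=-0.5240
step 5: x_pred=-5.3523  r=1.3923  x^+=-4.9708  v^+=-2.4467  a^+=-0.4689
step 6: x_pred=-8.5784  r=2.9984  x^+=-7.7568  v^+=-2.5025  a^+=-0.3501
step 7: x_pred=-11.3355  r=7.6155  x^+=-9.2488  v^+=-1.5426  a^+=-0.0483

v_post = -1.5426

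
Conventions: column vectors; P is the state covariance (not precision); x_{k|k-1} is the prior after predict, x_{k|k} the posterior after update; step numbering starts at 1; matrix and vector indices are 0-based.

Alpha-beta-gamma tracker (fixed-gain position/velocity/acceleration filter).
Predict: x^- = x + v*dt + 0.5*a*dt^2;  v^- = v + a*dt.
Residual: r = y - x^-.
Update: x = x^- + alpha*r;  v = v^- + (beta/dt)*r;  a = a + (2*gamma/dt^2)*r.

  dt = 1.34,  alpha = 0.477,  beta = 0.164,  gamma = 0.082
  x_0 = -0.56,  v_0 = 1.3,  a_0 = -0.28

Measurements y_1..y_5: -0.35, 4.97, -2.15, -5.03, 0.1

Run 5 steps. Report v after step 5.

v_post = -2.2885

step 1: x_pred=0.9306  r=-1.2806  x^+=0.3198  v^+=0.7681  a^+=-0.3970
step 2: x_pred=0.9926  r=3.9774  x^+=2.8898  v^+=0.7229  a^+=-0.0337
step 3: x_pred=3.8283  r=-5.9783  x^+=0.9766  v^+=-0.0539  a^+=-0.5797
step 4: x_pred=0.3840  r=-5.4140  x^+=-2.1985  v^+=-1.4933  a^+=-1.0742
step 5: x_pred=-5.1639  r=5.2639  x^+=-2.6530  v^+=-2.2885  a^+=-0.5934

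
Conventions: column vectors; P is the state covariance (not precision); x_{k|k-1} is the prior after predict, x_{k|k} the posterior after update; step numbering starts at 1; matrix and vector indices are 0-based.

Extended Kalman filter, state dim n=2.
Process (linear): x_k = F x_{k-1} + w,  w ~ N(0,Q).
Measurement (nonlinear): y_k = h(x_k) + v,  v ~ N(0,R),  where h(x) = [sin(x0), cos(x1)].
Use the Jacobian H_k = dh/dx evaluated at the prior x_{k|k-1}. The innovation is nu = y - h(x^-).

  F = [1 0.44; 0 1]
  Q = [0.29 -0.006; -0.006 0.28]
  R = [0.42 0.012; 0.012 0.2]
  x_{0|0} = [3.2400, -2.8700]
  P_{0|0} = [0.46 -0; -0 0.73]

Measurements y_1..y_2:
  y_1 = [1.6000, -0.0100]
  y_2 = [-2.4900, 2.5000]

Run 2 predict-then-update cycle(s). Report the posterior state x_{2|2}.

x_post = [-1.0625, 0.3685]

step 1: x^-=[1.9772, -2.8700]  P^-=[0.8913 0.3152; 0.3152 1.0100]  H_jac=[-0.3953 0.0000; 0.0000 0.2683]  S=[0.5593 -0.0214; -0.0214 0.2727]  K=[-0.6200 0.2614; -0.1853 0.9791]  nu=[0.6815, 0.9533]  x^+=[1.8039, -2.0629]  P^+=[0.6508 0.1671; 0.1671 0.7216]
step 2: x^-=[0.8962, -2.0629]  P^-=[1.2276 0.4786; 0.4786 1.0016]  H_jac=[0.6246 0.0000; 0.0000 0.8814]  S=[0.8988 0.2755; 0.2755 0.9781]  K=[0.7889 0.2091; 0.0612 0.8854]  nu=[-3.2710, 2.9725]  x^+=[-1.0625, 0.3685]  P^+=[0.5345 0.0582; 0.0582 0.2017]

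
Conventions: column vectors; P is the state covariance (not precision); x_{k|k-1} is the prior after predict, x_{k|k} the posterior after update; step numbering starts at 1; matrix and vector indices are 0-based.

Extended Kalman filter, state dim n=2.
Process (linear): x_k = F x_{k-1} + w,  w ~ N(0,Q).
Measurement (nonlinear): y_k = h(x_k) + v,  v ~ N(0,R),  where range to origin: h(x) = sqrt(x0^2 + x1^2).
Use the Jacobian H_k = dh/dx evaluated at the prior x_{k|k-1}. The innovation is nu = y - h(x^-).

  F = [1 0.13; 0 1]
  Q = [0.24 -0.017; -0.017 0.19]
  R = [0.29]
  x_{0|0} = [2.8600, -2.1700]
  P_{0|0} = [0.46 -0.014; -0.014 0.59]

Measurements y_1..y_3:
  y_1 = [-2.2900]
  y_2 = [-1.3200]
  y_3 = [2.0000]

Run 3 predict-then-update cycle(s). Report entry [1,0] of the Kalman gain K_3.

step 1: x^-=[2.5779, -2.1700]  P^-=[0.7063 0.0457; 0.0457 0.7800]  H_jac=[0.7650 -0.6440]  S=[0.9819]  K=[0.5204; -0.4760]  nu=[-5.6596]  x^+=[-0.3673, 0.5239]  P^+=[0.4404 0.2889; 0.2889 0.5576]
step 2: x^-=[-0.2992, 0.5239]  P^-=[0.7650 0.3444; 0.3444 0.7476]  H_jac=[-0.4959 0.8684]  S=[0.7452]  K=[-0.1077; 0.6419]  nu=[-1.9233]  x^+=[-0.0920, -0.7107]  P^+=[0.7563 0.3959; 0.3959 0.4405]
step 3: x^-=[-0.1843, -0.7107]  P^-=[1.1067 0.4362; 0.4362 0.6305]  H_jac=[-0.2511 -0.9680]  S=[1.1625]  K=[-0.6022; -0.6192]  nu=[1.2658]  x^+=[-0.9466, -1.4944]  P^+=[0.6851 0.0027; 0.0027 0.1848]

K[1,0] = -0.6192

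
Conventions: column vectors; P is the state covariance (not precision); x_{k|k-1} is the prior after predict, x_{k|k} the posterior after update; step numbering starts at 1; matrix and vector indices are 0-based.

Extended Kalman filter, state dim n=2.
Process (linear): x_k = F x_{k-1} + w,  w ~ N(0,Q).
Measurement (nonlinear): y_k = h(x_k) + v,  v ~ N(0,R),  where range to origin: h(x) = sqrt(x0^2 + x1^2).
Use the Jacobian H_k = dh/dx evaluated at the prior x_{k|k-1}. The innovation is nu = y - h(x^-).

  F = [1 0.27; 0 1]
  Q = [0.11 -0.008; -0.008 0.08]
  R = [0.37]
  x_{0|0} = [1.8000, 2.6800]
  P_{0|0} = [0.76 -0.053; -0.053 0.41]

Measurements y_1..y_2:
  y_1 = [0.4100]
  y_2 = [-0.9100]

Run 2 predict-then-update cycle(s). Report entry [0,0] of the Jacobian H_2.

H_jac[0,0] = 0.5634

step 1: x^-=[2.5236, 2.6800]  P^-=[0.8713 0.0497; 0.0497 0.4900]  H_jac=[0.6855 0.7280]  S=[1.0888]  K=[0.5818; 0.3589]  nu=[-3.2712]  x^+=[0.6204, 1.5059]  P^+=[0.5027 -0.1777; -0.1777 0.3497]
step 2: x^-=[1.0270, 1.5059]  P^-=[0.5423 -0.0913; -0.0913 0.4297]  H_jac=[0.5634 0.8262]  S=[0.7505]  K=[0.3066; 0.4045]  nu=[-2.7327]  x^+=[0.1890, 0.4004]  P^+=[0.4717 -0.1844; -0.1844 0.3069]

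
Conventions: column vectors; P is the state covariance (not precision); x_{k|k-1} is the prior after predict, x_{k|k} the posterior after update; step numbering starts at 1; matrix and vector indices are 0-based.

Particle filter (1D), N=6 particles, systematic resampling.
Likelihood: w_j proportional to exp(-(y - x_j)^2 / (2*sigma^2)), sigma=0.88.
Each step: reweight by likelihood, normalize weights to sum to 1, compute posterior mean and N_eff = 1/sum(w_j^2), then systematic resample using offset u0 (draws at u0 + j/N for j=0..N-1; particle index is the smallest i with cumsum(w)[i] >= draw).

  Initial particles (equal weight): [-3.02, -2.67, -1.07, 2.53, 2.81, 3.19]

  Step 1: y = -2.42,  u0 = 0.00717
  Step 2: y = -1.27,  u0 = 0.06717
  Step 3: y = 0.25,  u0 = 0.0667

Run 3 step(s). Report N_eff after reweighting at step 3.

step 1: w=[0.3845, 0.4659, 0.1496, 0.0000, 0.0000, 0.0000]  mean=-2.5653  Neff=2.5819  idx=[0, 0, 0, 1, 1, 1]
step 2: w=[0.1097, 0.1097, 0.1097, 0.2236, 0.2236, 0.2236]  mean=-2.7852  Neff=5.3730  idx=[0, 2, 3, 4, 4, 5]
step 3: w=[0.0549, 0.0549, 0.2225, 0.2225, 0.2225, 0.2225]  mean=-2.7085  Neff=4.8992  idx=[1, 2, 3, 4, 4, 5]

N_eff = 4.8992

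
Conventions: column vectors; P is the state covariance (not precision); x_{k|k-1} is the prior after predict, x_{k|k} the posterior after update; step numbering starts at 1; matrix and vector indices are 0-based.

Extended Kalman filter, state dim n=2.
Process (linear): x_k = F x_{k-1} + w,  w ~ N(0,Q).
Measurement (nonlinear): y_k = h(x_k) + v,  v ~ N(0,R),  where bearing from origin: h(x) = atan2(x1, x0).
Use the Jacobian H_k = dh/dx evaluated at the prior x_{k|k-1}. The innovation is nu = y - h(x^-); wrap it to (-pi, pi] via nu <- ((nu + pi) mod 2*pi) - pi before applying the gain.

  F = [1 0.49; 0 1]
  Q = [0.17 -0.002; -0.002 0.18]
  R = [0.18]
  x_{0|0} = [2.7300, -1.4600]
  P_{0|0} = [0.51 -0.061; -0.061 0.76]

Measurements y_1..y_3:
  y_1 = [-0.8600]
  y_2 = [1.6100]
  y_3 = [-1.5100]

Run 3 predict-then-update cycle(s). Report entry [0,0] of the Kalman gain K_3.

K[0,0] = 0.2426

step 1: x^-=[2.0146, -1.4600]  P^-=[0.8027 0.3094; 0.3094 0.9400]  H_jac=[0.2359 0.3254]  S=[0.3717]  K=[0.7802; 1.0193]  nu=[-0.2329]  x^+=[1.8329, -1.6974]  P^+=[0.5764 0.0138; 0.0138 0.5538]
step 2: x^-=[1.0012, -1.6974]  P^-=[0.8929 0.2831; 0.2831 0.7338]  H_jac=[0.4371 0.2578]  S=[0.4632]  K=[1.0002; 0.6756]  nu=[2.6479]  x^+=[3.6497, 0.0916]  P^+=[0.4295 -0.0299; -0.0299 0.5224]
step 3: x^-=[3.6946, 0.0916]  P^-=[0.6957 0.2241; 0.2241 0.7024]  H_jac=[-0.0067 0.2705]  S=[0.2306]  K=[0.2426; 0.8173]  nu=[-1.5348]  x^+=[3.3222, -1.1628]  P^+=[0.6821 0.1784; 0.1784 0.5483]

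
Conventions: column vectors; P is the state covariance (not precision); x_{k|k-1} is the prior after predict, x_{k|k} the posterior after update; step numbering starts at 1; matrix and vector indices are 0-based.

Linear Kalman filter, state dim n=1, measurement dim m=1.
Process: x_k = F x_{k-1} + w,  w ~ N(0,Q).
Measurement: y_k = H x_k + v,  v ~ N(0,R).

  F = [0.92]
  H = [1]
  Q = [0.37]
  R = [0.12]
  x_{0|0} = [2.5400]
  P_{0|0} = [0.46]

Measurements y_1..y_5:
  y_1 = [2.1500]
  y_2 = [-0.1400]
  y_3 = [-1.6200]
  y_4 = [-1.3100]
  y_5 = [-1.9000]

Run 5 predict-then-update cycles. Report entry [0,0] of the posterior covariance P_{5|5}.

step 1: x^-=[2.3368]  P^-=[0.7593]  S=[0.8793]  K=[0.8635]  nu=[-0.1868]  x^+=[2.1755]  P^+=[0.1036]
step 2: x^-=[2.0015]  P^-=[0.4577]  S=[0.5777]  K=[0.7923]  nu=[-2.1415]  x^+=[0.3048]  P^+=[0.0951]
step 3: x^-=[0.2804]  P^-=[0.4505]  S=[0.5705]  K=[0.7896]  nu=[-1.9004]  x^+=[-1.2202]  P^+=[0.0948]
step 4: x^-=[-1.1226]  P^-=[0.4502]  S=[0.5702]  K=[0.7895]  nu=[-0.1874]  x^+=[-1.2706]  P^+=[0.0947]
step 5: x^-=[-1.1689]  P^-=[0.4502]  S=[0.5702]  K=[0.7895]  nu=[-0.7311]  x^+=[-1.7461]  P^+=[0.0947]

P_post[0,0] = 0.0947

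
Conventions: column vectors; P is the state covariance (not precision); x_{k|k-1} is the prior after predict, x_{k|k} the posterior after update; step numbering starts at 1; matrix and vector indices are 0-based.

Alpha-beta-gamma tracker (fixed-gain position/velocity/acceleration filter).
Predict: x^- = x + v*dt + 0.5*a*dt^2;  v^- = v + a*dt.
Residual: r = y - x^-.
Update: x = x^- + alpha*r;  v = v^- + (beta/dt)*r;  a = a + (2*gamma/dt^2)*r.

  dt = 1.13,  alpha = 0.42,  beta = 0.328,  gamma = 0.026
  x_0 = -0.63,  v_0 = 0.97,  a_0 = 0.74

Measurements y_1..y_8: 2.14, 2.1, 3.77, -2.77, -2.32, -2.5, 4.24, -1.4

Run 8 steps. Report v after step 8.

step 1: x_pred=0.9386  r=1.2014  x^+=1.4432  v^+=2.1549  a^+=0.7889
step 2: x_pred=4.3819  r=-2.2819  x^+=3.4235  v^+=2.3841  a^+=0.6960
step 3: x_pred=6.5619  r=-2.7919  x^+=5.3893  v^+=2.3602  a^+=0.5823
step 4: x_pred=8.4280  r=-11.1980  x^+=3.7249  v^+=-0.2322  a^+=0.1263
step 5: x_pred=3.5430  r=-5.8630  x^+=1.0806  v^+=-1.7914  a^+=-0.1125
step 6: x_pred=-1.0155  r=-1.4845  x^+=-1.6390  v^+=-2.3494  a^+=-0.1729
step 7: x_pred=-4.4042  r=8.6442  x^+=-0.7736  v^+=-0.0357  a^+=0.1791
step 8: x_pred=-0.6996  r=-0.7004  x^+=-0.9938  v^+=-0.0366  a^+=0.1506

v_post = -0.0366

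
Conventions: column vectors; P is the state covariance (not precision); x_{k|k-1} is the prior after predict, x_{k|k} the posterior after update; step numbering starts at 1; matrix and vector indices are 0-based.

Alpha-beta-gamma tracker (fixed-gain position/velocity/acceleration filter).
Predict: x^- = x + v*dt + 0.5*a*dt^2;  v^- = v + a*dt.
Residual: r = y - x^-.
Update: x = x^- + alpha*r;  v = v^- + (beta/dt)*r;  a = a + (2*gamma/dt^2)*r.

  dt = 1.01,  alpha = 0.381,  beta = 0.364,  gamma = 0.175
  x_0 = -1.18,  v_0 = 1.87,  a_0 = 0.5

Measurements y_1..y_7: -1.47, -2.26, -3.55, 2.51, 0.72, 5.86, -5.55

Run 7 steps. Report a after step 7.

a_post = -0.2931

step 1: x_pred=0.9637  r=-2.4337  x^+=0.0365  v^+=1.4979  a^+=-0.3350
step 2: x_pred=1.3785  r=-3.6385  x^+=-0.0078  v^+=-0.1518  a^+=-1.5834
step 3: x_pred=-0.9687  r=-2.5813  x^+=-1.9522  v^+=-2.6813  a^+=-2.4691
step 4: x_pred=-5.9196  r=8.4296  x^+=-2.7079  v^+=-2.1370  a^+=0.4232
step 5: x_pred=-4.6505  r=5.3705  x^+=-2.6043  v^+=0.2259  a^+=2.2658
step 6: x_pred=-1.2205  r=7.0805  x^+=1.4772  v^+=5.0661  a^+=4.6952
step 7: x_pred=8.9887  r=-14.5387  x^+=3.4495  v^+=4.5686  a^+=-0.2931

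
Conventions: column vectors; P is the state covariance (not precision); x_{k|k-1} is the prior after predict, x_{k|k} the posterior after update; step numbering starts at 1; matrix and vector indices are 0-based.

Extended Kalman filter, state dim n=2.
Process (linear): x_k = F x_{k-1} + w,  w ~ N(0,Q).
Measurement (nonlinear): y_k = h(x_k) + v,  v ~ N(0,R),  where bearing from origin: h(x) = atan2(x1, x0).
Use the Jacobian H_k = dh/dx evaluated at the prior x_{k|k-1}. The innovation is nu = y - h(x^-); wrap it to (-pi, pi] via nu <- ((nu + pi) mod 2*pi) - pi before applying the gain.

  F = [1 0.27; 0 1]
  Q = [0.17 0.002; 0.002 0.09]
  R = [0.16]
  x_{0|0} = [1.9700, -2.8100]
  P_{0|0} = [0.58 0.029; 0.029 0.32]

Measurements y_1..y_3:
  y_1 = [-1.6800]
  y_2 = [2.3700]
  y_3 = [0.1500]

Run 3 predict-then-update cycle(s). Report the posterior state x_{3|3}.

x_post = [-2.2828, -4.0494]

step 1: x^-=[1.2113, -2.8100]  P^-=[0.7890 0.1174; 0.1174 0.4100]  H_jac=[0.3001 0.1294]  S=[0.2470]  K=[1.0200; 0.3573]  nu=[-0.5162]  x^+=[0.6848, -2.9945]  P^+=[0.5320 0.0274; 0.0274 0.3785]
step 2: x^-=[-0.1237, -2.9945]  P^-=[0.7444 0.1315; 0.1315 0.4685]  H_jac=[0.3334 -0.0138]  S=[0.2416]  K=[1.0196; 0.1548]  nu=[-2.3011]  x^+=[-2.4699, -3.3507]  P^+=[0.4932 0.0934; 0.0934 0.4627]
step 3: x^-=[-3.3746, -3.3507]  P^-=[0.7474 0.2203; 0.2203 0.5527]  H_jac=[0.1482 -0.1492]  S=[0.1790]  K=[0.4350; -0.2784]  nu=[2.5097]  x^+=[-2.2828, -4.0494]  P^+=[0.7135 0.2420; 0.2420 0.5388]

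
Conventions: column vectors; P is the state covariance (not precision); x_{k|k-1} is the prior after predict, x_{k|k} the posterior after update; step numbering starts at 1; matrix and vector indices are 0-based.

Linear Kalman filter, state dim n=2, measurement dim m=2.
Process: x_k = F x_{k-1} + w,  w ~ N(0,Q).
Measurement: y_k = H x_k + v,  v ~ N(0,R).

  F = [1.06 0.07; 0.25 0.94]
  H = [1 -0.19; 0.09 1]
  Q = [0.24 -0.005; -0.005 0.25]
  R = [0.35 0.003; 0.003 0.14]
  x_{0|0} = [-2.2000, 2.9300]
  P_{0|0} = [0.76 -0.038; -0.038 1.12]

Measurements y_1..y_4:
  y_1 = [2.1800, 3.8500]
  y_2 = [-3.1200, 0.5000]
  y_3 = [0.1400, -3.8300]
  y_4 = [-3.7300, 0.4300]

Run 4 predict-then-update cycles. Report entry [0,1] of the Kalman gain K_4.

step 1: x^-=[-2.1269, 2.2042]  P^-=[1.0938 0.2316; 0.2316 1.2693]  S=[1.4016 0.0879; 0.0879 1.4598]  K=[0.7376 0.1817; -0.0625 0.8875]  nu=[4.7257, 1.8372]  x^+=[1.6925, 3.5394]  P^+=[0.2595 0.0043; 0.0043 0.1237]
step 2: x^-=[2.0418, 3.7502]  P^-=[0.5328 0.0763; 0.0763 0.3775]  S=[0.8675 0.0542; 0.0542 0.5356]  K=[0.5867 0.1726; -0.0399 0.7217]  nu=[-4.4493, -3.4339]  x^+=[-1.1614, 1.4491]  P^+=[0.2073 0.0073; 0.0073 0.1003]
step 3: x^-=[-1.1297, 1.0718]  P^-=[0.4744 0.0639; 0.0639 0.3550]  S=[0.8130 0.0411; 0.0411 0.5103]  K=[0.5604 0.1638; -0.0402 0.7101]  nu=[1.4733, -4.8001]  x^+=[-1.0903, -2.3960]  P^+=[0.1979 0.0068; 0.0068 0.0987]
step 4: x^-=[-1.3234, -2.5248]  P^-=[0.4639 0.0608; 0.0608 0.3528]  S=[0.8035 0.0375; 0.0375 0.5075]  K=[0.5554 0.1611; -0.0408 0.7089]  nu=[-2.8863, 3.0739]  x^+=[-2.4313, -0.2278]  P^+=[0.1961 0.0066; 0.0066 0.0985]

K[0,1] = 0.1611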